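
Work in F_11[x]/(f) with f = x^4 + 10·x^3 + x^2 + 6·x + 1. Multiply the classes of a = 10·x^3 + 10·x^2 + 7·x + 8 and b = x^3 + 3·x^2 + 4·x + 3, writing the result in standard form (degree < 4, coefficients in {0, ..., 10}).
a · b ≡ 7·x^3 + 7·x^2 + 5·x + 6 (mod f(x))

Multiply as integer polynomials: a · b = 10·x^6 + 40·x^5 + 77·x^4 + 99·x^3 + 82·x^2 + 53·x + 24. Reducing coefficients mod 11: a · b ≡ 10·x^6 + 7·x^5 + 5·x^2 + 9·x + 2. Now divide by f(x) = x^4 + 10·x^3 + x^2 + 6·x + 1 in F_11[x], eliminating the leading term at each step:
  leading term 10·x^6: subtract (10·x^2)·f(x) = 10·x^6 + x^5 + 10·x^4 + 5·x^3 + 10·x^2, leaving 6·x^5 + x^4 + 6·x^3 + 6·x^2 + 9·x + 2 (coefficients mod 11)
  leading term 6·x^5: subtract (6·x)·f(x) = 6·x^5 + 5·x^4 + 6·x^3 + 3·x^2 + 6·x, leaving 7·x^4 + 3·x^2 + 3·x + 2 (coefficients mod 11)
  leading term 7·x^4: subtract (7)·f(x) = 7·x^4 + 4·x^3 + 7·x^2 + 9·x + 7, leaving 7·x^3 + 7·x^2 + 5·x + 6 (coefficients mod 11)
The degree is now < 4, so this is the remainder. Hence a · b ≡ 7·x^3 + 7·x^2 + 5·x + 6 in F_11[x]/(f).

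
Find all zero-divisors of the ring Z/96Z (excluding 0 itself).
nonzero zero-divisors of Z/96Z = {2, 3, 4, 6, 8, 9, 10, 12, 14, 15, 16, 18, 20, 21, 22, 24, 26, 27, 28, 30, 32, 33, 34, 36, 38, 39, 40, 42, 44, 45, 46, 48, 50, 51, 52, 54, 56, 57, 58, 60, 62, 63, 64, 66, 68, 69, 70, 72, 74, 75, 76, 78, 80, 81, 82, 84, 86, 87, 88, 90, 92, 93, 94}

An element a ∈ Z/96Z (with a ≠ 0) is a zero-divisor iff gcd(a, 96) > 1 (because a is a unit precisely when gcd(a, n) = 1, and in Z/nZ every nonzero, non-unit element is a zero-divisor). Scan a = 1, ..., 95 and keep those with gcd(a, 96) > 1:
  gcd(2, 96) = 2, gcd(3, 96) = 3, gcd(4, 96) = 4, gcd(6, 96) = 6, gcd(8, 96) = 8, gcd(9, 96) = 3, gcd(10, 96) = 2, gcd(12, 96) = 12, gcd(14, 96) = 2, gcd(15, 96) = 3, gcd(16, 96) = 16, gcd(18, 96) = 6, gcd(20, 96) = 4, gcd(21, 96) = 3, gcd(22, 96) = 2, gcd(24, 96) = 24, gcd(26, 96) = 2, gcd(27, 96) = 3, gcd(28, 96) = 4, gcd(30, 96) = 6, gcd(32, 96) = 32, gcd(33, 96) = 3, gcd(34, 96) = 2, gcd(36, 96) = 12, gcd(38, 96) = 2, gcd(39, 96) = 3, gcd(40, 96) = 8, gcd(42, 96) = 6, gcd(44, 96) = 4, gcd(45, 96) = 3, gcd(46, 96) = 2, gcd(48, 96) = 48, gcd(50, 96) = 2, gcd(51, 96) = 3, gcd(52, 96) = 4, gcd(54, 96) = 6, gcd(56, 96) = 8, gcd(57, 96) = 3, gcd(58, 96) = 2, gcd(60, 96) = 12, gcd(62, 96) = 2, gcd(63, 96) = 3, gcd(64, 96) = 32, gcd(66, 96) = 6, gcd(68, 96) = 4, gcd(69, 96) = 3, gcd(70, 96) = 2, gcd(72, 96) = 24, gcd(74, 96) = 2, gcd(75, 96) = 3, gcd(76, 96) = 4, gcd(78, 96) = 6, gcd(80, 96) = 16, gcd(81, 96) = 3, gcd(82, 96) = 2, gcd(84, 96) = 12, gcd(86, 96) = 2, gcd(87, 96) = 3, gcd(88, 96) = 8, gcd(90, 96) = 6, gcd(92, 96) = 4, gcd(93, 96) = 3, gcd(94, 96) = 2.
All other a ∈ {1, ..., 95} have gcd(a, 96) = 1 and are units. So the nonzero zero-divisors are exactly the 63 values of a appearing in this scan.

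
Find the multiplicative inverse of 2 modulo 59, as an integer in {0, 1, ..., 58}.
2^(−1) ≡ 30 (mod 59)

Apply the extended Euclidean algorithm to (59, 2), tracking rows (r, s, t) with s·59 + t·2 = r. Each division r_prev = q·r_cur + r_new produces the new row as (previous row) − q·(current row):
  row A: (59, 1, 0)   [1·59 + 0·2 = 59]
  row B: (2, 0, 1)   [0·59 + 1·2 = 2]
  59 = 29·2 + 1   → row C = row A − 29·row B = (1, 1, −29)   [check: 1·59 − 29·2 = 1]
  2 = 2·1 + 0   → remainder 0, stop. gcd = 1 (last nonzero row C).
The gcd is 1, so 2 is invertible mod 59. The last nonzero row gives 1·59 − 29·2 = 1, so t = −29. So 2^(−1) ≡ −29 ≡ 30 (mod 59). Verify: 2 · 30 = 60 ≡ 1 (mod 59). ✓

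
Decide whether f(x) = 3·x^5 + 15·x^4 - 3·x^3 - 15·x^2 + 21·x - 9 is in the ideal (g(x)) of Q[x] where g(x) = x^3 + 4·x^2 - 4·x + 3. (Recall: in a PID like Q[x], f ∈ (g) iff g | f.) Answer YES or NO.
YES

In Q[x] the ideal (g) consists of all multiples of g, so f ∈ (g) iff g | f, i.e. iff the remainder of f on division by g is 0. Divide f by g (g is monic, so eliminate the leading term of the running remainder at each step):
  leading term 3·x^5: subtract (3·x^2)·g(x) = 3·x^5 + 12·x^4 - 12·x^3 + 9·x^2, leaving 3·x^4 + 9·x^3 - 24·x^2 + 21·x - 9
  leading term 3·x^4: subtract (3·x)·g(x) = 3·x^4 + 12·x^3 - 12·x^2 + 9·x, leaving -3·x^3 - 12·x^2 + 12·x - 9
  leading term -3·x^3: subtract (-3)·g(x) = -3·x^3 - 12·x^2 + 12·x - 9, leaving 0
The remainder is 0, so f(x) = g(x) · h(x) with h(x) = 3·x^2 + 3·x - 3. Hence g | f, i.e. f ∈ (g).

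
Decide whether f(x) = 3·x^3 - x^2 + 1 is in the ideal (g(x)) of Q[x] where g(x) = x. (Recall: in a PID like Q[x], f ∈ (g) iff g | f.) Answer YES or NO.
NO

In Q[x] the ideal (g) consists of all multiples of g, so f ∈ (g) iff g | f, i.e. iff the remainder of f on division by g is 0. Divide f by g (g is monic, so eliminate the leading term of the running remainder at each step):
  leading term 3·x^3: subtract (3·x^2)·g(x) = 3·x^3, leaving 1 - x^2
  leading term -x^2: subtract (-x)·g(x) = -x^2, leaving 1
The remainder r(x) = 1 ≠ 0 (and deg r < deg g), so g ∤ f, i.e. f ∉ (g).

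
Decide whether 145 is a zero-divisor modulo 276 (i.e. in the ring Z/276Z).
NO

gcd(145, 276) = 1, so 145 is a unit in Z/276Z (it has a multiplicative inverse). A unit cannot be a zero-divisor: if 145·b ≡ 0 then multiplying both sides by 145^(−1) gives b ≡ 0. So 145 is not a zero-divisor.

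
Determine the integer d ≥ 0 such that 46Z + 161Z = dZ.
(46, 161) = (23); d = 23

In the PID Z, (a, b) is generated by gcd(a, b). Compute gcd(161, 46) with the extended Euclidean algorithm, tracking rows (r, s, t) with s·161 + t·46 = r:
  row A: (161, 1, 0)   [1·161 + 0·46 = 161]
  row B: (46, 0, 1)   [0·161 + 1·46 = 46]
  161 = 3·46 + 23   → row C = row A − 3·row B = (23, 1, −3)   [check: 1·161 − 3·46 = 23]
  46 = 2·23 + 0   → remainder 0, stop. gcd = 23 (last nonzero row C).
So gcd(46, 161) = 23, with Bézout identity 1·161 − 3·46 = 23. Containment (⊇): the Bézout identity exhibits 23 as an element of (46, 161), giving (23) ⊆ (46, 161). Containment (⊆): since 23 | 46 and 23 | 161 (46 = 23·2, 161 = 23·7), every Z-linear combination of 46 and 161 is divisible by 23, so (46, 161) ⊆ (23). Therefore (46, 161) = (23), d = 23.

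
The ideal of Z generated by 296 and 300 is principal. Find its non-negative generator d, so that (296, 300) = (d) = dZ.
In the PID Z, (a, b) is generated by gcd(a, b). Compute gcd(300, 296) with the extended Euclidean algorithm, tracking rows (r, s, t) with s·300 + t·296 = r:
  row A: (300, 1, 0)   [1·300 + 0·296 = 300]
  row B: (296, 0, 1)   [0·300 + 1·296 = 296]
  300 = 1·296 + 4   → row C = row A − 1·row B = (4, 1, −1)   [check: 1·300 − 1·296 = 4]
  296 = 74·4 + 0   → remainder 0, stop. gcd = 4 (last nonzero row C).
So gcd(296, 300) = 4, with Bézout identity 1·300 − 1·296 = 4. Containment (⊇): the Bézout identity exhibits 4 as an element of (296, 300), giving (4) ⊆ (296, 300). Containment (⊆): since 4 | 296 and 4 | 300 (296 = 4·74, 300 = 4·75), every Z-linear combination of 296 and 300 is divisible by 4, so (296, 300) ⊆ (4). Therefore (296, 300) = (4), d = 4.

Final answer: (296, 300) = (4); d = 4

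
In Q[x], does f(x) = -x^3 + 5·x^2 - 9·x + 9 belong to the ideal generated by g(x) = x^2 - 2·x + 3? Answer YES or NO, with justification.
In Q[x] the ideal (g) consists of all multiples of g, so f ∈ (g) iff g | f, i.e. iff the remainder of f on division by g is 0. Divide f by g (g is monic, so eliminate the leading term of the running remainder at each step):
  leading term -x^3: subtract (-x)·g(x) = -x^3 + 2·x^2 - 3·x, leaving 3·x^2 - 6·x + 9
  leading term 3·x^2: subtract (3)·g(x) = 3·x^2 - 6·x + 9, leaving 0
The remainder is 0, so f(x) = g(x) · h(x) with h(x) = 3 - x. Hence g | f, i.e. f ∈ (g).

Final answer: YES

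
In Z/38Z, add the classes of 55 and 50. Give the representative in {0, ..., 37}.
29

Reduce the summands first: 55 ≡ 17, 50 ≡ 12 (mod 38), so 55 + 50 ≡ 17 + 12 (mod 38). 17 + 12 = 29; 29 = 0·38 + 29, so (55 + 50) mod 38 = 29.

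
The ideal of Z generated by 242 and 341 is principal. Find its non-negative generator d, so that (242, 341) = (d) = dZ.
(242, 341) = (11); d = 11

In the PID Z, (a, b) is generated by gcd(a, b). Compute gcd(341, 242) with the extended Euclidean algorithm, tracking rows (r, s, t) with s·341 + t·242 = r:
  row A: (341, 1, 0)   [1·341 + 0·242 = 341]
  row B: (242, 0, 1)   [0·341 + 1·242 = 242]
  341 = 1·242 + 99   → row C = row A − 1·row B = (99, 1, −1)   [check: 1·341 − 1·242 = 99]
  242 = 2·99 + 44   → row D = row B − 2·row C = (44, −2, 3)   [check: −2·341 + 3·242 = 44]
  99 = 2·44 + 11   → row E = row C − 2·row D = (11, 5, −7)   [check: 5·341 − 7·242 = 11]
  44 = 4·11 + 0   → remainder 0, stop. gcd = 11 (last nonzero row E).
So gcd(242, 341) = 11, with Bézout identity 5·341 − 7·242 = 11. Containment (⊇): the Bézout identity exhibits 11 as an element of (242, 341), giving (11) ⊆ (242, 341). Containment (⊆): since 11 | 242 and 11 | 341 (242 = 11·22, 341 = 11·31), every Z-linear combination of 242 and 341 is divisible by 11, so (242, 341) ⊆ (11). Therefore (242, 341) = (11), d = 11.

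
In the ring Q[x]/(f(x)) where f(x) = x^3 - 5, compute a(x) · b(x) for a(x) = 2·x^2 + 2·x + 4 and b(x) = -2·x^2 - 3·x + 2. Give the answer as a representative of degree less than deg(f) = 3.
a · b ≡ -10·x^2 - 28·x - 42 (mod f(x))

First multiply in Q[x] without reducing: a · b = -4·x^4 - 10·x^3 - 10·x^2 - 8·x + 8. Now divide by f(x) = x^3 - 5, eliminating the leading term at each step:
  leading term -4·x^4: subtract (-4·x)·f(x) = -4·x^4 + 20·x, leaving -10·x^3 - 10·x^2 - 28·x + 8
  leading term -10·x^3: subtract (-10)·f(x) = 50 - 10·x^3, leaving -10·x^2 - 28·x - 42
The degree is now < 3, so this is the remainder. Hence a · b ≡ -10·x^2 - 28·x - 42 in Q[x]/(f).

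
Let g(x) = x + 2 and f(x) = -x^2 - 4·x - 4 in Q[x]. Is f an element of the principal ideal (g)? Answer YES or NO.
YES

In Q[x] the ideal (g) consists of all multiples of g, so f ∈ (g) iff g | f, i.e. iff the remainder of f on division by g is 0. Divide f by g (g is monic, so eliminate the leading term of the running remainder at each step):
  leading term -x^2: subtract (-x)·g(x) = -x^2 - 2·x, leaving -2·x - 4
  leading term -2·x: subtract (-2)·g(x) = -2·x - 4, leaving 0
The remainder is 0, so f(x) = g(x) · h(x) with h(x) = -x - 2. Hence g | f, i.e. f ∈ (g).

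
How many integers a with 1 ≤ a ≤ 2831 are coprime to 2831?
2664

The number of a ∈ {1, ..., 2831} with gcd(a, 2831) = 1 is by definition Euler's totient φ(2831). φ is multiplicative, with φ(p^e) = p^e − p^(e−1). Factorise 2831 = 19 · 149. Then
  φ(2831) = (19 − 1) · (149 − 1) = 18 · 148 = 2664.
So there are 2664 such integers.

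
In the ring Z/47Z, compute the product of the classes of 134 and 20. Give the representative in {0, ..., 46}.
Reduce the factors first: 134 ≡ 40 (mod 47), so 134 · 20 ≡ 40 · 20 (mod 47). 40 · 20 = 800. Dividing by 47: 800 = 17·47 + 1. So (134 · 20) mod 47 = 1.

Final answer: 1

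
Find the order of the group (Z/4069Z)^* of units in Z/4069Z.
|(Z/4069Z)^*| = 3744

(Z/4069Z)^* consists of the classes a with gcd(a, 4069) = 1, so its order is φ(4069). φ is multiplicative, with φ(p^e) = p^e − p^(e−1). Factorise 4069 = 13 · 313. Then
  φ(4069) = (13 − 1) · (313 − 1) = 12 · 312 = 3744.
Thus |(Z/4069Z)^*| = 3744.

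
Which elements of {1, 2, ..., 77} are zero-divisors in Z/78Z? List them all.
An element a ∈ Z/78Z (with a ≠ 0) is a zero-divisor iff gcd(a, 78) > 1 (because a is a unit precisely when gcd(a, n) = 1, and in Z/nZ every nonzero, non-unit element is a zero-divisor). Scan a = 1, ..., 77 and keep those with gcd(a, 78) > 1:
  gcd(2, 78) = 2, gcd(3, 78) = 3, gcd(4, 78) = 2, gcd(6, 78) = 6, gcd(8, 78) = 2, gcd(9, 78) = 3, gcd(10, 78) = 2, gcd(12, 78) = 6, gcd(13, 78) = 13, gcd(14, 78) = 2, gcd(15, 78) = 3, gcd(16, 78) = 2, gcd(18, 78) = 6, gcd(20, 78) = 2, gcd(21, 78) = 3, gcd(22, 78) = 2, gcd(24, 78) = 6, gcd(26, 78) = 26, gcd(27, 78) = 3, gcd(28, 78) = 2, gcd(30, 78) = 6, gcd(32, 78) = 2, gcd(33, 78) = 3, gcd(34, 78) = 2, gcd(36, 78) = 6, gcd(38, 78) = 2, gcd(39, 78) = 39, gcd(40, 78) = 2, gcd(42, 78) = 6, gcd(44, 78) = 2, gcd(45, 78) = 3, gcd(46, 78) = 2, gcd(48, 78) = 6, gcd(50, 78) = 2, gcd(51, 78) = 3, gcd(52, 78) = 26, gcd(54, 78) = 6, gcd(56, 78) = 2, gcd(57, 78) = 3, gcd(58, 78) = 2, gcd(60, 78) = 6, gcd(62, 78) = 2, gcd(63, 78) = 3, gcd(64, 78) = 2, gcd(65, 78) = 13, gcd(66, 78) = 6, gcd(68, 78) = 2, gcd(69, 78) = 3, gcd(70, 78) = 2, gcd(72, 78) = 6, gcd(74, 78) = 2, gcd(75, 78) = 3, gcd(76, 78) = 2.
All other a ∈ {1, ..., 77} have gcd(a, 78) = 1 and are units. So the nonzero zero-divisors are exactly the 53 values of a appearing in this scan.

Final answer: nonzero zero-divisors of Z/78Z = {2, 3, 4, 6, 8, 9, 10, 12, 13, 14, 15, 16, 18, 20, 21, 22, 24, 26, 27, 28, 30, 32, 33, 34, 36, 38, 39, 40, 42, 44, 45, 46, 48, 50, 51, 52, 54, 56, 57, 58, 60, 62, 63, 64, 65, 66, 68, 69, 70, 72, 74, 75, 76}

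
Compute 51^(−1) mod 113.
51^(−1) ≡ 82 (mod 113)

Apply the extended Euclidean algorithm to (113, 51), tracking rows (r, s, t) with s·113 + t·51 = r. Each division r_prev = q·r_cur + r_new produces the new row as (previous row) − q·(current row):
  row A: (113, 1, 0)   [1·113 + 0·51 = 113]
  row B: (51, 0, 1)   [0·113 + 1·51 = 51]
  113 = 2·51 + 11   → row C = row A − 2·row B = (11, 1, −2)   [check: 1·113 − 2·51 = 11]
  51 = 4·11 + 7   → row D = row B − 4·row C = (7, −4, 9)   [check: −4·113 + 9·51 = 7]
  11 = 1·7 + 4   → row E = row C − 1·row D = (4, 5, −11)   [check: 5·113 − 11·51 = 4]
  7 = 1·4 + 3   → row F = row D − 1·row E = (3, −9, 20)   [check: −9·113 + 20·51 = 3]
  4 = 1·3 + 1   → row G = row E − 1·row F = (1, 14, −31)   [check: 14·113 − 31·51 = 1]
  3 = 3·1 + 0   → remainder 0, stop. gcd = 1 (last nonzero row G).
The gcd is 1, so 51 is invertible mod 113. The last nonzero row gives 14·113 − 31·51 = 1, so t = −31. So 51^(−1) ≡ −31 ≡ 82 (mod 113). Verify: 51 · 82 = 4182 ≡ 1 (mod 113). ✓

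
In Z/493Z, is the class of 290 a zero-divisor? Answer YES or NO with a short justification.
YES

gcd(290, 493) = 29 > 1, so 290 is not a unit in Z/493Z. In Z/nZ every nonzero non-unit is a zero-divisor: explicitly, take b = 493/gcd = 17 ≠ 0 (mod 493); then 290·17 = 4930 = 10·493, i.e. 290·17 ≡ 0 (mod 493). So 290 is a zero-divisor.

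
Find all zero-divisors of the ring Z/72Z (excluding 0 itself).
nonzero zero-divisors of Z/72Z = {2, 3, 4, 6, 8, 9, 10, 12, 14, 15, 16, 18, 20, 21, 22, 24, 26, 27, 28, 30, 32, 33, 34, 36, 38, 39, 40, 42, 44, 45, 46, 48, 50, 51, 52, 54, 56, 57, 58, 60, 62, 63, 64, 66, 68, 69, 70}

An element a ∈ Z/72Z (with a ≠ 0) is a zero-divisor iff gcd(a, 72) > 1 (because a is a unit precisely when gcd(a, n) = 1, and in Z/nZ every nonzero, non-unit element is a zero-divisor). Scan a = 1, ..., 71 and keep those with gcd(a, 72) > 1:
  gcd(2, 72) = 2, gcd(3, 72) = 3, gcd(4, 72) = 4, gcd(6, 72) = 6, gcd(8, 72) = 8, gcd(9, 72) = 9, gcd(10, 72) = 2, gcd(12, 72) = 12, gcd(14, 72) = 2, gcd(15, 72) = 3, gcd(16, 72) = 8, gcd(18, 72) = 18, gcd(20, 72) = 4, gcd(21, 72) = 3, gcd(22, 72) = 2, gcd(24, 72) = 24, gcd(26, 72) = 2, gcd(27, 72) = 9, gcd(28, 72) = 4, gcd(30, 72) = 6, gcd(32, 72) = 8, gcd(33, 72) = 3, gcd(34, 72) = 2, gcd(36, 72) = 36, gcd(38, 72) = 2, gcd(39, 72) = 3, gcd(40, 72) = 8, gcd(42, 72) = 6, gcd(44, 72) = 4, gcd(45, 72) = 9, gcd(46, 72) = 2, gcd(48, 72) = 24, gcd(50, 72) = 2, gcd(51, 72) = 3, gcd(52, 72) = 4, gcd(54, 72) = 18, gcd(56, 72) = 8, gcd(57, 72) = 3, gcd(58, 72) = 2, gcd(60, 72) = 12, gcd(62, 72) = 2, gcd(63, 72) = 9, gcd(64, 72) = 8, gcd(66, 72) = 6, gcd(68, 72) = 4, gcd(69, 72) = 3, gcd(70, 72) = 2.
All other a ∈ {1, ..., 71} have gcd(a, 72) = 1 and are units. So the nonzero zero-divisors are exactly the 47 values of a appearing in this scan.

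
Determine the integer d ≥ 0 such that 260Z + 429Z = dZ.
(260, 429) = (13); d = 13

In the PID Z, (a, b) is generated by gcd(a, b). Compute gcd(429, 260) with the extended Euclidean algorithm, tracking rows (r, s, t) with s·429 + t·260 = r:
  row A: (429, 1, 0)   [1·429 + 0·260 = 429]
  row B: (260, 0, 1)   [0·429 + 1·260 = 260]
  429 = 1·260 + 169   → row C = row A − 1·row B = (169, 1, −1)   [check: 1·429 − 1·260 = 169]
  260 = 1·169 + 91   → row D = row B − 1·row C = (91, −1, 2)   [check: −1·429 + 2·260 = 91]
  169 = 1·91 + 78   → row E = row C − 1·row D = (78, 2, −3)   [check: 2·429 − 3·260 = 78]
  91 = 1·78 + 13   → row F = row D − 1·row E = (13, −3, 5)   [check: −3·429 + 5·260 = 13]
  78 = 6·13 + 0   → remainder 0, stop. gcd = 13 (last nonzero row F).
So gcd(260, 429) = 13, with Bézout identity −3·429 + 5·260 = 13. Containment (⊇): the Bézout identity exhibits 13 as an element of (260, 429), giving (13) ⊆ (260, 429). Containment (⊆): since 13 | 260 and 13 | 429 (260 = 13·20, 429 = 13·33), every Z-linear combination of 260 and 429 is divisible by 13, so (260, 429) ⊆ (13). Therefore (260, 429) = (13), d = 13.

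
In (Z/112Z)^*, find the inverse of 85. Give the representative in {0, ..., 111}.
85^(−1) ≡ 29 (mod 112)

Apply the extended Euclidean algorithm to (112, 85), tracking rows (r, s, t) with s·112 + t·85 = r. Each division r_prev = q·r_cur + r_new produces the new row as (previous row) − q·(current row):
  row A: (112, 1, 0)   [1·112 + 0·85 = 112]
  row B: (85, 0, 1)   [0·112 + 1·85 = 85]
  112 = 1·85 + 27   → row C = row A − 1·row B = (27, 1, −1)   [check: 1·112 − 1·85 = 27]
  85 = 3·27 + 4   → row D = row B − 3·row C = (4, −3, 4)   [check: −3·112 + 4·85 = 4]
  27 = 6·4 + 3   → row E = row C − 6·row D = (3, 19, −25)   [check: 19·112 − 25·85 = 3]
  4 = 1·3 + 1   → row F = row D − 1·row E = (1, −22, 29)   [check: −22·112 + 29·85 = 1]
  3 = 3·1 + 0   → remainder 0, stop. gcd = 1 (last nonzero row F).
The gcd is 1, so 85 is invertible mod 112. The last nonzero row gives −22·112 + 29·85 = 1, so t = 29. So 85^(−1) ≡ 29 (mod 112). Verify: 85 · 29 = 2465 ≡ 1 (mod 112). ✓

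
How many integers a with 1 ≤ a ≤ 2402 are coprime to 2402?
The number of a ∈ {1, ..., 2402} with gcd(a, 2402) = 1 is by definition Euler's totient φ(2402). φ is multiplicative, with φ(p^e) = p^e − p^(e−1). Factorise 2402 = 2 · 1201. Then
  φ(2402) = (2 − 1) · (1201 − 1) = 1 · 1200 = 1200.
So there are 1200 such integers.

Final answer: 1200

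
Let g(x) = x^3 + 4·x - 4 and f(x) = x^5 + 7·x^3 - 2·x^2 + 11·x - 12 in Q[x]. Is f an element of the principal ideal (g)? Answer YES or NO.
In Q[x] the ideal (g) consists of all multiples of g, so f ∈ (g) iff g | f, i.e. iff the remainder of f on division by g is 0. Divide f by g (g is monic, so eliminate the leading term of the running remainder at each step):
  leading term x^5: subtract (x^2)·g(x) = x^5 + 4·x^3 - 4·x^2, leaving 3·x^3 + 2·x^2 + 11·x - 12
  leading term 3·x^3: subtract (3)·g(x) = 3·x^3 + 12·x - 12, leaving 2·x^2 - x
The remainder r(x) = 2·x^2 - x ≠ 0 (and deg r < deg g), so g ∤ f, i.e. f ∉ (g).

Final answer: NO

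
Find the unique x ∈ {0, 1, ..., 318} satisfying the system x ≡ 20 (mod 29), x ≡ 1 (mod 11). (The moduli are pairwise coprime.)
The moduli 29, 11 are pairwise coprime, so by the CRT there is a unique solution mod 29·11 = 319.
Solve by successive substitution. Start with x ≡ 20 (mod 29).
  Combine with x ≡ 1 (mod 11): write x = 20 + 29·t and require 20 + 29·t ≡ 1 (mod 11), i.e. 29·t ≡ 1 − 20 ≡ 3 (mod 11). Since 29^(−1) ≡ 8 (mod 11) (29 ≡ 7 (mod 11)), t ≡ 8·3 ≡ 2 (mod 11). So x ≡ 20 + 29·2 = 78 (mod 319).
Unique solution in [0, 319): x = 78.

Final answer: x ≡ 78 (mod 319); the representative in [0, 319) is 78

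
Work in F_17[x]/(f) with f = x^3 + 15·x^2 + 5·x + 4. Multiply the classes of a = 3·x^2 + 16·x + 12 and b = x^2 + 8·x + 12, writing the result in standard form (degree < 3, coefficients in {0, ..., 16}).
a · b ≡ 15·x^2 + 12·x + 11 (mod f(x))

Multiply as integer polynomials: a · b = 3·x^4 + 40·x^3 + 176·x^2 + 288·x + 144. Reducing coefficients mod 17: a · b ≡ 3·x^4 + 6·x^3 + 6·x^2 + 16·x + 8. Now divide by f(x) = x^3 + 15·x^2 + 5·x + 4 in F_17[x], eliminating the leading term at each step:
  leading term 3·x^4: subtract (3·x)·f(x) = 3·x^4 + 11·x^3 + 15·x^2 + 12·x, leaving 12·x^3 + 8·x^2 + 4·x + 8 (coefficients mod 17)
  leading term 12·x^3: subtract (12)·f(x) = 12·x^3 + 10·x^2 + 9·x + 14, leaving 15·x^2 + 12·x + 11 (coefficients mod 17)
The degree is now < 3, so this is the remainder. Hence a · b ≡ 15·x^2 + 12·x + 11 in F_17[x]/(f).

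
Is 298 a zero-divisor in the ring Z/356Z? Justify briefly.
gcd(298, 356) = 2 > 1, so 298 is not a unit in Z/356Z. In Z/nZ every nonzero non-unit is a zero-divisor: explicitly, take b = 356/gcd = 178 ≠ 0 (mod 356); then 298·178 = 53044 = 149·356, i.e. 298·178 ≡ 0 (mod 356). So 298 is a zero-divisor.

Final answer: YES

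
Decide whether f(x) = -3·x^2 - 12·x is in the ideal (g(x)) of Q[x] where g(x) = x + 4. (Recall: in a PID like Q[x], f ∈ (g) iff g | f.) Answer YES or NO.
In Q[x] the ideal (g) consists of all multiples of g, so f ∈ (g) iff g | f, i.e. iff the remainder of f on division by g is 0. Divide f by g (g is monic, so eliminate the leading term of the running remainder at each step):
  leading term -3·x^2: subtract (-3·x)·g(x) = -3·x^2 - 12·x, leaving 0
The remainder is 0, so f(x) = g(x) · h(x) with h(x) = -3·x. Hence g | f, i.e. f ∈ (g).

Final answer: YES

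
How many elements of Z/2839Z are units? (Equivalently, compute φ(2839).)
Z/2839Z has φ(2839) = 2656 units

An element a ∈ Z/2839Z is a unit iff gcd(a, 2839) = 1, so the number of units is φ(2839). φ is multiplicative, with φ(p^e) = p^e − p^(e−1). Factorise 2839 = 17 · 167. Then
  φ(2839) = (17 − 1) · (167 − 1) = 16 · 166 = 2656.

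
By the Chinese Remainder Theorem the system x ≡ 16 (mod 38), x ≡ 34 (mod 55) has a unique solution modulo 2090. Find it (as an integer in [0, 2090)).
x ≡ 1574 (mod 2090); the representative in [0, 2090) is 1574

The moduli 38, 55 are pairwise coprime, so by the CRT there is a unique solution mod 38·55 = 2090.
Solve by successive substitution. Start with x ≡ 16 (mod 38).
  Combine with x ≡ 34 (mod 55): write x = 16 + 38·t and require 16 + 38·t ≡ 34 (mod 55), i.e. 38·t ≡ 34 − 16 ≡ 18 (mod 55). Since 38^(−1) ≡ 42 (mod 55), t ≡ 42·18 ≡ 41 (mod 55). So x ≡ 16 + 38·41 = 1574 (mod 2090).
Unique solution in [0, 2090): x = 1574.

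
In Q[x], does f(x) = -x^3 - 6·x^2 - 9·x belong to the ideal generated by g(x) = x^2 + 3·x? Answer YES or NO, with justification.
YES

In Q[x] the ideal (g) consists of all multiples of g, so f ∈ (g) iff g | f, i.e. iff the remainder of f on division by g is 0. Divide f by g (g is monic, so eliminate the leading term of the running remainder at each step):
  leading term -x^3: subtract (-x)·g(x) = -x^3 - 3·x^2, leaving -3·x^2 - 9·x
  leading term -3·x^2: subtract (-3)·g(x) = -3·x^2 - 9·x, leaving 0
The remainder is 0, so f(x) = g(x) · h(x) with h(x) = -x - 3. Hence g | f, i.e. f ∈ (g).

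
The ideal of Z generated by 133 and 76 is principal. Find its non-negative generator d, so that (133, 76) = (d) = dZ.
(133, 76) = (19); d = 19

In the PID Z, (a, b) is generated by gcd(a, b). Compute gcd(133, 76) with the extended Euclidean algorithm, tracking rows (r, s, t) with s·133 + t·76 = r:
  row A: (133, 1, 0)   [1·133 + 0·76 = 133]
  row B: (76, 0, 1)   [0·133 + 1·76 = 76]
  133 = 1·76 + 57   → row C = row A − 1·row B = (57, 1, −1)   [check: 1·133 − 1·76 = 57]
  76 = 1·57 + 19   → row D = row B − 1·row C = (19, −1, 2)   [check: −1·133 + 2·76 = 19]
  57 = 3·19 + 0   → remainder 0, stop. gcd = 19 (last nonzero row D).
So gcd(133, 76) = 19, with Bézout identity −1·133 + 2·76 = 19. Containment (⊇): the Bézout identity exhibits 19 as an element of (133, 76), giving (19) ⊆ (133, 76). Containment (⊆): since 19 | 133 and 19 | 76 (133 = 19·7, 76 = 19·4), every Z-linear combination of 133 and 76 is divisible by 19, so (133, 76) ⊆ (19). Therefore (133, 76) = (19), d = 19.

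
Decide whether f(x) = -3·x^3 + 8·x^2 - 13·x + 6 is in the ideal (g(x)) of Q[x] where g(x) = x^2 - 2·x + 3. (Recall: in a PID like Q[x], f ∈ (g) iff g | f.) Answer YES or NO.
YES

In Q[x] the ideal (g) consists of all multiples of g, so f ∈ (g) iff g | f, i.e. iff the remainder of f on division by g is 0. Divide f by g (g is monic, so eliminate the leading term of the running remainder at each step):
  leading term -3·x^3: subtract (-3·x)·g(x) = -3·x^3 + 6·x^2 - 9·x, leaving 2·x^2 - 4·x + 6
  leading term 2·x^2: subtract (2)·g(x) = 2·x^2 - 4·x + 6, leaving 0
The remainder is 0, so f(x) = g(x) · h(x) with h(x) = 2 - 3·x. Hence g | f, i.e. f ∈ (g).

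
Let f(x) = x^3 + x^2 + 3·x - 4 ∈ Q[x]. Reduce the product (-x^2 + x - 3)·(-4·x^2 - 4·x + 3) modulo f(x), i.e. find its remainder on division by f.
First multiply in Q[x] without reducing: a · b = 4·x^4 + 5·x^2 + 15·x - 9. Now divide by f(x) = x^3 + x^2 + 3·x - 4, eliminating the leading term at each step:
  leading term 4·x^4: subtract (4·x)·f(x) = 4·x^4 + 4·x^3 + 12·x^2 - 16·x, leaving -4·x^3 - 7·x^2 + 31·x - 9
  leading term -4·x^3: subtract (-4)·f(x) = -4·x^3 - 4·x^2 - 12·x + 16, leaving -3·x^2 + 43·x - 25
The degree is now < 3, so this is the remainder. Hence a · b ≡ -3·x^2 + 43·x - 25 in Q[x]/(f).

Final answer: a · b ≡ -3·x^2 + 43·x - 25 (mod f(x))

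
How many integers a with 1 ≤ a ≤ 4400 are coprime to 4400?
1600

The number of a ∈ {1, ..., 4400} with gcd(a, 4400) = 1 is by definition Euler's totient φ(4400). φ is multiplicative, with φ(p^e) = p^e − p^(e−1). Factorise 4400 = 2^4 · 5^2 · 11. Then
  φ(4400) = (2^4 − 2^3) · (5^2 − 5^1) · (11 − 1) = 8 · 20 · 10 = 1600.
So there are 1600 such integers.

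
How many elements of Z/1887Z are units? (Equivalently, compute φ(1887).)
An element a ∈ Z/1887Z is a unit iff gcd(a, 1887) = 1, so the number of units is φ(1887). φ is multiplicative, with φ(p^e) = p^e − p^(e−1). Factorise 1887 = 3 · 17 · 37. Then
  φ(1887) = (3 − 1) · (17 − 1) · (37 − 1) = 2 · 16 · 36 = 1152.

Final answer: Z/1887Z has φ(1887) = 1152 units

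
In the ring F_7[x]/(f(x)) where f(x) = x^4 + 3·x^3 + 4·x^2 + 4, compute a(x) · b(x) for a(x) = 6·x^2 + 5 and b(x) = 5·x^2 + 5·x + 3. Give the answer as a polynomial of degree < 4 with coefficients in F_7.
a · b ≡ 3·x^3 + 4·x (mod f(x))

Multiply as integer polynomials: a · b = 30·x^4 + 30·x^3 + 43·x^2 + 25·x + 15. Reducing coefficients mod 7: a · b ≡ 2·x^4 + 2·x^3 + x^2 + 4·x + 1. Now divide by f(x) = x^4 + 3·x^3 + 4·x^2 + 4 in F_7[x], eliminating the leading term at each step:
  leading term 2·x^4: subtract (2)·f(x) = 2·x^4 + 6·x^3 + x^2 + 1, leaving 3·x^3 + 4·x (coefficients mod 7)
The degree is now < 4, so this is the remainder. Hence a · b ≡ 3·x^3 + 4·x in F_7[x]/(f).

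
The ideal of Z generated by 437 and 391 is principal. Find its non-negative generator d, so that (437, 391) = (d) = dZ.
(437, 391) = (23); d = 23

In the PID Z, (a, b) is generated by gcd(a, b). Compute gcd(437, 391) with the extended Euclidean algorithm, tracking rows (r, s, t) with s·437 + t·391 = r:
  row A: (437, 1, 0)   [1·437 + 0·391 = 437]
  row B: (391, 0, 1)   [0·437 + 1·391 = 391]
  437 = 1·391 + 46   → row C = row A − 1·row B = (46, 1, −1)   [check: 1·437 − 1·391 = 46]
  391 = 8·46 + 23   → row D = row B − 8·row C = (23, −8, 9)   [check: −8·437 + 9·391 = 23]
  46 = 2·23 + 0   → remainder 0, stop. gcd = 23 (last nonzero row D).
So gcd(437, 391) = 23, with Bézout identity −8·437 + 9·391 = 23. Containment (⊇): the Bézout identity exhibits 23 as an element of (437, 391), giving (23) ⊆ (437, 391). Containment (⊆): since 23 | 437 and 23 | 391 (437 = 23·19, 391 = 23·17), every Z-linear combination of 437 and 391 is divisible by 23, so (437, 391) ⊆ (23). Therefore (437, 391) = (23), d = 23.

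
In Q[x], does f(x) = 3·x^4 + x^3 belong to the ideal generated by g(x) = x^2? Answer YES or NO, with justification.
In Q[x] the ideal (g) consists of all multiples of g, so f ∈ (g) iff g | f, i.e. iff the remainder of f on division by g is 0. Divide f by g (g is monic, so eliminate the leading term of the running remainder at each step):
  leading term 3·x^4: subtract (3·x^2)·g(x) = 3·x^4, leaving x^3
  leading term x^3: subtract (x)·g(x) = x^3, leaving 0
The remainder is 0, so f(x) = g(x) · h(x) with h(x) = 3·x^2 + x. Hence g | f, i.e. f ∈ (g).

Final answer: YES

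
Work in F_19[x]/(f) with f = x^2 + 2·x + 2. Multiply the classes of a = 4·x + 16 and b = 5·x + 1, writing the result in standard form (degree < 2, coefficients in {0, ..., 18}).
a · b ≡ 6·x + 14 (mod f(x))

Multiply as integer polynomials: a · b = 20·x^2 + 84·x + 16. Reducing coefficients mod 19: a · b ≡ x^2 + 8·x + 16. Now divide by f(x) = x^2 + 2·x + 2 in F_19[x], eliminating the leading term at each step:
  leading term x^2: subtract (1)·f(x) = x^2 + 2·x + 2, leaving 6·x + 14 (coefficients mod 19)
The degree is now < 2, so this is the remainder. Hence a · b ≡ 6·x + 14 in F_19[x]/(f).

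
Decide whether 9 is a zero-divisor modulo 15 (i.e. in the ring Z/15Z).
YES

gcd(9, 15) = 3 > 1, so 9 is not a unit in Z/15Z. In Z/nZ every nonzero non-unit is a zero-divisor: explicitly, take b = 15/gcd = 5 ≠ 0 (mod 15); then 9·5 = 45 = 3·15, i.e. 9·5 ≡ 0 (mod 15). So 9 is a zero-divisor.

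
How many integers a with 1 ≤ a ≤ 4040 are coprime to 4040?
1600

The number of a ∈ {1, ..., 4040} with gcd(a, 4040) = 1 is by definition Euler's totient φ(4040). φ is multiplicative, with φ(p^e) = p^e − p^(e−1). Factorise 4040 = 2^3 · 5 · 101. Then
  φ(4040) = (2^3 − 2^2) · (5 − 1) · (101 − 1) = 4 · 4 · 100 = 1600.
So there are 1600 such integers.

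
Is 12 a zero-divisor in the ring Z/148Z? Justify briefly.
gcd(12, 148) = 4 > 1, so 12 is not a unit in Z/148Z. In Z/nZ every nonzero non-unit is a zero-divisor: explicitly, take b = 148/gcd = 37 ≠ 0 (mod 148); then 12·37 = 444 = 3·148, i.e. 12·37 ≡ 0 (mod 148). So 12 is a zero-divisor.

Final answer: YES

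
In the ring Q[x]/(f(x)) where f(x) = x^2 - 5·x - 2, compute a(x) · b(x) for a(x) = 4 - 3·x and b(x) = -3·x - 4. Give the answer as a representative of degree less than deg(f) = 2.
a · b ≡ 45·x + 2 (mod f(x))

First multiply in Q[x] without reducing: a · b = 9·x^2 - 16. Now divide by f(x) = x^2 - 5·x - 2, eliminating the leading term at each step:
  leading term 9·x^2: subtract (9)·f(x) = 9·x^2 - 45·x - 18, leaving 45·x + 2
The degree is now < 2, so this is the remainder. Hence a · b ≡ 45·x + 2 in Q[x]/(f).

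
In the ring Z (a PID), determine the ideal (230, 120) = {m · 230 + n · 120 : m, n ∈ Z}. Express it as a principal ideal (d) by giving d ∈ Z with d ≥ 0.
(230, 120) = (10); d = 10

In the PID Z, (a, b) is generated by gcd(a, b). Compute gcd(230, 120) with the extended Euclidean algorithm, tracking rows (r, s, t) with s·230 + t·120 = r:
  row A: (230, 1, 0)   [1·230 + 0·120 = 230]
  row B: (120, 0, 1)   [0·230 + 1·120 = 120]
  230 = 1·120 + 110   → row C = row A − 1·row B = (110, 1, −1)   [check: 1·230 − 1·120 = 110]
  120 = 1·110 + 10   → row D = row B − 1·row C = (10, −1, 2)   [check: −1·230 + 2·120 = 10]
  110 = 11·10 + 0   → remainder 0, stop. gcd = 10 (last nonzero row D).
So gcd(230, 120) = 10, with Bézout identity −1·230 + 2·120 = 10. Containment (⊇): the Bézout identity exhibits 10 as an element of (230, 120), giving (10) ⊆ (230, 120). Containment (⊆): since 10 | 230 and 10 | 120 (230 = 10·23, 120 = 10·12), every Z-linear combination of 230 and 120 is divisible by 10, so (230, 120) ⊆ (10). Therefore (230, 120) = (10), d = 10.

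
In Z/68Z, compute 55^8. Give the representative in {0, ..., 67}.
1

Use repeated squaring. Binary(8) = 1000. Walk through the bits of the exponent 8 left-to-right: at each bit after the leading one, square the running value, then multiply by 55 if the bit is 1 (always reducing mod 68):
  bit 1 = 1 (leading): start with 55.
  bit 2 = 0: square 55^2 = 3025 ≡ 33 (mod 68).
  bit 3 = 0: square 33^2 = 1089 ≡ 1 (mod 68).
  bit 4 = 0: square 1^2 = 1 (mod 68).
Final value: 55^8 ≡ 1 (mod 68).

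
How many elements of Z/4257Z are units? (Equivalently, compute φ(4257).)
Z/4257Z has φ(4257) = 2520 units

An element a ∈ Z/4257Z is a unit iff gcd(a, 4257) = 1, so the number of units is φ(4257). φ is multiplicative, with φ(p^e) = p^e − p^(e−1). Factorise 4257 = 3^2 · 11 · 43. Then
  φ(4257) = (3^2 − 3^1) · (11 − 1) · (43 − 1) = 6 · 10 · 42 = 2520.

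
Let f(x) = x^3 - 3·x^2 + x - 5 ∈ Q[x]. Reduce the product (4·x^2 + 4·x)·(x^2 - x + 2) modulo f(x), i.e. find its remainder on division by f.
a · b ≡ 36·x^2 + 16·x + 60 (mod f(x))

First multiply in Q[x] without reducing: a · b = 4·x^4 + 4·x^2 + 8·x. Now divide by f(x) = x^3 - 3·x^2 + x - 5, eliminating the leading term at each step:
  leading term 4·x^4: subtract (4·x)·f(x) = 4·x^4 - 12·x^3 + 4·x^2 - 20·x, leaving 12·x^3 + 28·x
  leading term 12·x^3: subtract (12)·f(x) = 12·x^3 - 36·x^2 + 12·x - 60, leaving 36·x^2 + 16·x + 60
The degree is now < 3, so this is the remainder. Hence a · b ≡ 36·x^2 + 16·x + 60 in Q[x]/(f).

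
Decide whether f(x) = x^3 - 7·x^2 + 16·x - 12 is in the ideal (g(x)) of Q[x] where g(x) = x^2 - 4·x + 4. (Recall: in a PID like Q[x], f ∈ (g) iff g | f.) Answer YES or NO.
In Q[x] the ideal (g) consists of all multiples of g, so f ∈ (g) iff g | f, i.e. iff the remainder of f on division by g is 0. Divide f by g (g is monic, so eliminate the leading term of the running remainder at each step):
  leading term x^3: subtract (x)·g(x) = x^3 - 4·x^2 + 4·x, leaving -3·x^2 + 12·x - 12
  leading term -3·x^2: subtract (-3)·g(x) = -3·x^2 + 12·x - 12, leaving 0
The remainder is 0, so f(x) = g(x) · h(x) with h(x) = x - 3. Hence g | f, i.e. f ∈ (g).

Final answer: YES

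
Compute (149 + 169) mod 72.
Reduce the summands first: 149 ≡ 5, 169 ≡ 25 (mod 72), so 149 + 169 ≡ 5 + 25 (mod 72). 5 + 25 = 30; 30 = 0·72 + 30, so (149 + 169) mod 72 = 30.

Final answer: 30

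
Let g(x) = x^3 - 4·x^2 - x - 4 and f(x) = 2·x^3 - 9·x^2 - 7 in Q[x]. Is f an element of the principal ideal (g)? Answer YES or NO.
NO

In Q[x] the ideal (g) consists of all multiples of g, so f ∈ (g) iff g | f, i.e. iff the remainder of f on division by g is 0. Divide f by g (g is monic, so eliminate the leading term of the running remainder at each step):
  leading term 2·x^3: subtract (2)·g(x) = 2·x^3 - 8·x^2 - 2·x - 8, leaving -x^2 + 2·x + 1
The remainder r(x) = -x^2 + 2·x + 1 ≠ 0 (and deg r < deg g), so g ∤ f, i.e. f ∉ (g).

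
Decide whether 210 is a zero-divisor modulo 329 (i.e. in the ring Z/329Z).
YES

gcd(210, 329) = 7 > 1, so 210 is not a unit in Z/329Z. In Z/nZ every nonzero non-unit is a zero-divisor: explicitly, take b = 329/gcd = 47 ≠ 0 (mod 329); then 210·47 = 9870 = 30·329, i.e. 210·47 ≡ 0 (mod 329). So 210 is a zero-divisor.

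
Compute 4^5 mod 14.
2

Use repeated squaring. Binary(5) = 101. Walk through the bits of the exponent 5 left-to-right: at each bit after the leading one, square the running value, then multiply by 4 if the bit is 1 (always reducing mod 14):
  bit 1 = 1 (leading): start with 4.
  bit 2 = 0: square 4^2 = 16 ≡ 2 (mod 14).
  bit 3 = 1: square 2^2 = 4; bit is 1, so multiply 4·4 = 16 ≡ 2 (mod 14).
Final value: 4^5 ≡ 2 (mod 14).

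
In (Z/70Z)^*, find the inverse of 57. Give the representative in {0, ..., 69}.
57^(−1) ≡ 43 (mod 70)

Apply the extended Euclidean algorithm to (70, 57), tracking rows (r, s, t) with s·70 + t·57 = r. Each division r_prev = q·r_cur + r_new produces the new row as (previous row) − q·(current row):
  row A: (70, 1, 0)   [1·70 + 0·57 = 70]
  row B: (57, 0, 1)   [0·70 + 1·57 = 57]
  70 = 1·57 + 13   → row C = row A − 1·row B = (13, 1, −1)   [check: 1·70 − 1·57 = 13]
  57 = 4·13 + 5   → row D = row B − 4·row C = (5, −4, 5)   [check: −4·70 + 5·57 = 5]
  13 = 2·5 + 3   → row E = row C − 2·row D = (3, 9, −11)   [check: 9·70 − 11·57 = 3]
  5 = 1·3 + 2   → row F = row D − 1·row E = (2, −13, 16)   [check: −13·70 + 16·57 = 2]
  3 = 1·2 + 1   → row G = row E − 1·row F = (1, 22, −27)   [check: 22·70 − 27·57 = 1]
  2 = 2·1 + 0   → remainder 0, stop. gcd = 1 (last nonzero row G).
The gcd is 1, so 57 is invertible mod 70. The last nonzero row gives 22·70 − 27·57 = 1, so t = −27. So 57^(−1) ≡ −27 ≡ 43 (mod 70). Verify: 57 · 43 = 2451 ≡ 1 (mod 70). ✓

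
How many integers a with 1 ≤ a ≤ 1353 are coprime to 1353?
The number of a ∈ {1, ..., 1353} with gcd(a, 1353) = 1 is by definition Euler's totient φ(1353). φ is multiplicative, with φ(p^e) = p^e − p^(e−1). Factorise 1353 = 3 · 11 · 41. Then
  φ(1353) = (3 − 1) · (11 − 1) · (41 − 1) = 2 · 10 · 40 = 800.
So there are 800 such integers.

Final answer: 800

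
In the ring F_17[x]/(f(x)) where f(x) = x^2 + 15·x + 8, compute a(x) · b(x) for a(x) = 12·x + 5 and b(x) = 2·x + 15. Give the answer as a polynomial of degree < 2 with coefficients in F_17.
Multiply as integer polynomials: a · b = 24·x^2 + 190·x + 75. Reducing coefficients mod 17: a · b ≡ 7·x^2 + 3·x + 7. Now divide by f(x) = x^2 + 15·x + 8 in F_17[x], eliminating the leading term at each step:
  leading term 7·x^2: subtract (7)·f(x) = 7·x^2 + 3·x + 5, leaving 2 (coefficients mod 17)
The degree is now < 2, so this is the remainder. Hence a · b ≡ 2 in F_17[x]/(f).

Final answer: a · b ≡ 2 (mod f(x))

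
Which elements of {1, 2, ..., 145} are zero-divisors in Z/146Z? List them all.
nonzero zero-divisors of Z/146Z = {2, 4, 6, 8, 10, 12, 14, 16, 18, 20, 22, 24, 26, 28, 30, 32, 34, 36, 38, 40, 42, 44, 46, 48, 50, 52, 54, 56, 58, 60, 62, 64, 66, 68, 70, 72, 73, 74, 76, 78, 80, 82, 84, 86, 88, 90, 92, 94, 96, 98, 100, 102, 104, 106, 108, 110, 112, 114, 116, 118, 120, 122, 124, 126, 128, 130, 132, 134, 136, 138, 140, 142, 144}

An element a ∈ Z/146Z (with a ≠ 0) is a zero-divisor iff gcd(a, 146) > 1 (because a is a unit precisely when gcd(a, n) = 1, and in Z/nZ every nonzero, non-unit element is a zero-divisor). Scan a = 1, ..., 145 and keep those with gcd(a, 146) > 1:
  gcd(2, 146) = 2, gcd(4, 146) = 2, gcd(6, 146) = 2, gcd(8, 146) = 2, gcd(10, 146) = 2, gcd(12, 146) = 2, gcd(14, 146) = 2, gcd(16, 146) = 2, gcd(18, 146) = 2, gcd(20, 146) = 2, gcd(22, 146) = 2, gcd(24, 146) = 2, gcd(26, 146) = 2, gcd(28, 146) = 2, gcd(30, 146) = 2, gcd(32, 146) = 2, gcd(34, 146) = 2, gcd(36, 146) = 2, gcd(38, 146) = 2, gcd(40, 146) = 2, gcd(42, 146) = 2, gcd(44, 146) = 2, gcd(46, 146) = 2, gcd(48, 146) = 2, gcd(50, 146) = 2, gcd(52, 146) = 2, gcd(54, 146) = 2, gcd(56, 146) = 2, gcd(58, 146) = 2, gcd(60, 146) = 2, gcd(62, 146) = 2, gcd(64, 146) = 2, gcd(66, 146) = 2, gcd(68, 146) = 2, gcd(70, 146) = 2, gcd(72, 146) = 2, gcd(73, 146) = 73, gcd(74, 146) = 2, gcd(76, 146) = 2, gcd(78, 146) = 2, gcd(80, 146) = 2, gcd(82, 146) = 2, gcd(84, 146) = 2, gcd(86, 146) = 2, gcd(88, 146) = 2, gcd(90, 146) = 2, gcd(92, 146) = 2, gcd(94, 146) = 2, gcd(96, 146) = 2, gcd(98, 146) = 2, gcd(100, 146) = 2, gcd(102, 146) = 2, gcd(104, 146) = 2, gcd(106, 146) = 2, gcd(108, 146) = 2, gcd(110, 146) = 2, gcd(112, 146) = 2, gcd(114, 146) = 2, gcd(116, 146) = 2, gcd(118, 146) = 2, gcd(120, 146) = 2, gcd(122, 146) = 2, gcd(124, 146) = 2, gcd(126, 146) = 2, gcd(128, 146) = 2, gcd(130, 146) = 2, gcd(132, 146) = 2, gcd(134, 146) = 2, gcd(136, 146) = 2, gcd(138, 146) = 2, gcd(140, 146) = 2, gcd(142, 146) = 2, gcd(144, 146) = 2.
All other a ∈ {1, ..., 145} have gcd(a, 146) = 1 and are units. So the nonzero zero-divisors are exactly the 73 values of a appearing in this scan.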